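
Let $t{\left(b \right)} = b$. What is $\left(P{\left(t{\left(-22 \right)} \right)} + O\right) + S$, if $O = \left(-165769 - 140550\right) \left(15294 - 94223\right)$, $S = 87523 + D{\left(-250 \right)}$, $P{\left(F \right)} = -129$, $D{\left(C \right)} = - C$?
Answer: $24177539995$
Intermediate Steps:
$S = 87773$ ($S = 87523 - -250 = 87523 + 250 = 87773$)
$O = 24177452351$ ($O = \left(-306319\right) \left(-78929\right) = 24177452351$)
$\left(P{\left(t{\left(-22 \right)} \right)} + O\right) + S = \left(-129 + 24177452351\right) + 87773 = 24177452222 + 87773 = 24177539995$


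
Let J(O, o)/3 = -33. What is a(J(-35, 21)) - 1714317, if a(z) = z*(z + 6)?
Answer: -1705110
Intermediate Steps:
J(O, o) = -99 (J(O, o) = 3*(-33) = -99)
a(z) = z*(6 + z)
a(J(-35, 21)) - 1714317 = -99*(6 - 99) - 1714317 = -99*(-93) - 1714317 = 9207 - 1714317 = -1705110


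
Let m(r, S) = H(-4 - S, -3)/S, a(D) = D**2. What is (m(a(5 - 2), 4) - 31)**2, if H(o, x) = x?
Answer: 16129/16 ≈ 1008.1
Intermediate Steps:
m(r, S) = -3/S
(m(a(5 - 2), 4) - 31)**2 = (-3/4 - 31)**2 = (-127/4)**2 = 16129/16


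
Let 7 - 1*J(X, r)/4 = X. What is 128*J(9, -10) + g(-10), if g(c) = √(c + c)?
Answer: -1024 + 2*I*√5 ≈ -1024.0 + 4.4721*I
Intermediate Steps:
g(c) = √2*√c (g(c) = √(2*c) = √2*√c)
J(X, r) = 28 - 4*X
128*J(9, -10) + g(-10) = 128*(28 - 4*9) + √2*√(-10) = 128*(28 - 36) + √2*(I*√10) = 128*(-8) + 2*I*√5 = -1024 + 2*I*√5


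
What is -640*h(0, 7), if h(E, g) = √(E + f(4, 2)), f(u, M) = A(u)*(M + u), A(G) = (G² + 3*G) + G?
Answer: -5120*√3 ≈ -8868.1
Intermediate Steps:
A(G) = G² + 4*G
f(u, M) = u*(4 + u)*(M + u) (f(u, M) = (u*(4 + u))*(M + u) = u*(4 + u)*(M + u))
h(E, g) = √(192 + E) (h(E, g) = √(E + 4*(4 + 4)*(2 + 4)) = √(E + 4*8*6) = √(E + 192) = √(192 + E))
-640*h(0, 7) = -640*√(192 + 0) = -5120*√3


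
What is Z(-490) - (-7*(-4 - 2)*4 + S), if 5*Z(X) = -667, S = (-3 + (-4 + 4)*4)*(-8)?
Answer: -1627/5 ≈ -325.40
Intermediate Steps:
S = 24 (S = (-3 + 0*4)*(-8) = (-3 + 0)*(-8) = -3*(-8) = 24)
Z(X) = -667/5 (Z(X) = (⅕)*(-667) = -667/5)
Z(-490) - (-7*(-4 - 2)*4 + S) = -667/5 - (-7*(-4 - 2)*4 + 24) = -667/5 - (-7*(-6)*4 + 24) = -667/5 - (42*4 + 24) = -667/5 - (168 + 24) = -667/5 - 1*192 = -667/5 - 192 = -1627/5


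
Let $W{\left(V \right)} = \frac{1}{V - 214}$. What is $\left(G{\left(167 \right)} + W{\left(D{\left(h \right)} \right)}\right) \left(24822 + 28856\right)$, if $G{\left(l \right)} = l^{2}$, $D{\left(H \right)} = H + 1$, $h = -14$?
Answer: $\frac{339824789756}{227} \approx 1.497 \cdot 10^{9}$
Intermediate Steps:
$D{\left(H \right)} = 1 + H$
$W{\left(V \right)} = \frac{1}{-214 + V}$
$\left(G{\left(167 \right)} + W{\left(D{\left(h \right)} \right)}\right) \left(24822 + 28856\right) = \left(167^{2} + \frac{1}{-214 + \left(1 - 14\right)}\right) \left(24822 + 28856\right) = \left(27889 + \frac{1}{-214 - 13}\right) 53678 = \left(27889 + \frac{1}{-227}\right) 53678 = \left(27889 - \frac{1}{227}\right) 53678 = \frac{6330802}{227} \cdot 53678 = \frac{339824789756}{227}$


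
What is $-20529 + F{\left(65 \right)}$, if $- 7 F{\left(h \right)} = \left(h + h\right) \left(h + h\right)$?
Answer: $- \frac{160603}{7} \approx -22943.0$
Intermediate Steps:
$F{\left(h \right)} = - \frac{4 h^{2}}{7}$ ($F{\left(h \right)} = - \frac{\left(h + h\right) \left(h + h\right)}{7} = - \frac{2 h 2 h}{7} = - \frac{4 h^{2}}{7}$)
$-20529 + F{\left(65 \right)} = -20529 - \frac{4 \cdot 65^{2}}{7} = -20529 - \frac{16900}{7} = - \frac{160603}{7}$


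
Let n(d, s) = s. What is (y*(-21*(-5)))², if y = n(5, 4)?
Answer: 176400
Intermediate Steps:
y = 4
(y*(-21*(-5)))² = (4*(-21*(-5)))² = (4*105)² = 420² = 176400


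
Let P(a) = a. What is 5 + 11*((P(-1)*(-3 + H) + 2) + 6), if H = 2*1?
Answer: 104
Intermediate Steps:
H = 2
5 + 11*((P(-1)*(-3 + H) + 2) + 6) = 5 + 11*((-(-3 + 2) + 2) + 6) = 5 + 11*((-1*(-1) + 2) + 6) = 5 + 11*((1 + 2) + 6) = 5 + 11*(3 + 6) = 5 + 11*9 = 5 + 99 = 104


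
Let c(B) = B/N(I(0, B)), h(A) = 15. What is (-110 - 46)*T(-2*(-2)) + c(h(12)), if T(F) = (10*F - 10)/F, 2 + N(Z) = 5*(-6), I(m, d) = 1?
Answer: -37455/32 ≈ -1170.5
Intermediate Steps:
N(Z) = -32 (N(Z) = -2 + 5*(-6) = -2 - 30 = -32)
T(F) = (-10 + 10*F)/F
c(B) = -B/32 (c(B) = B/(-32) = B*(-1/32) = -B/32)
(-110 - 46)*T(-2*(-2)) + c(h(12)) = (-110 - 46)*(10 - 10/((-2*(-2)))) - 1/32*15 = -156*(10 - 10/4) - 15/32 = -156*(10 - 10*1/4) - 15/32 = -156*(10 - 5/2) - 15/32 = -156*15/2 - 15/32 = -1170 - 15/32 = -37455/32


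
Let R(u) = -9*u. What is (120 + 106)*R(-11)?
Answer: 22374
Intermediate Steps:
(120 + 106)*R(-11) = (120 + 106)*(-9*(-11)) = 226*99 = 22374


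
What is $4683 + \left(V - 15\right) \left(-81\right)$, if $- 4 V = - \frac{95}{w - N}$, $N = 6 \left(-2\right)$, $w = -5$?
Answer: $\frac{157449}{28} \approx 5623.2$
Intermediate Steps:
$N = -12$
$V = \frac{95}{28}$ ($V = - \frac{\left(-95\right) \frac{1}{-5 - -12}}{4} = - \frac{\left(-95\right) \frac{1}{-5 + 12}}{4} = - \frac{\left(-95\right) \frac{1}{7}}{4} = \left(- \frac{1}{4}\right) \left(- \frac{95}{7}\right) = \frac{95}{28} \approx 3.3929$)
$4683 + \left(V - 15\right) \left(-81\right) = 4683 + \left(\frac{95}{28} - 15\right) \left(-81\right) = 4683 - - \frac{26325}{28} = 4683 + \frac{26325}{28} = \frac{157449}{28}$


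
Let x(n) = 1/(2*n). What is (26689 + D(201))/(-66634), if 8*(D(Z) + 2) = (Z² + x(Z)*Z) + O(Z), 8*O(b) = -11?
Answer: -2031169/4264576 ≈ -0.47629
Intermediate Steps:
O(b) = -11/8 (O(b) = (⅛)*(-11) = -11/8)
x(n) = 1/(2*n)
D(Z) = -135/64 + Z²/8 (D(Z) = -2 + ((Z² + (1/(2*Z))*Z) - 11/8)/8 = -2 + ((Z² + ½) - 11/8)/8 = -2 + ((½ + Z²) - 11/8)/8 = -2 + (-7/8 + Z²)/8 = -2 + (-7/64 + Z²/8) = -135/64 + Z²/8)
(26689 + D(201))/(-66634) = (26689 + (-135/64 + (⅛)*201²))/(-66634) = (26689 + (-135/64 + (⅛)*40401))*(-1/66634) = (26689 + (-135/64 + 40401/8))*(-1/66634) = (26689 + 323073/64)*(-1/66634) = (2031169/64)*(-1/66634) = -2031169/4264576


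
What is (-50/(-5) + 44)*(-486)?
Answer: -26244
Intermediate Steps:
(-50/(-5) + 44)*(-486) = (-50*(-⅕) + 44)*(-486) = (10 + 44)*(-486) = 54*(-486) = -26244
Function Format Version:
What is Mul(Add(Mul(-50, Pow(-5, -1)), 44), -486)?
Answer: -26244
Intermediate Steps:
Mul(Add(Mul(-50, Pow(-5, -1)), 44), -486) = Mul(Add(Mul(-50, Rational(-1, 5)), 44), -486) = Mul(Add(10, 44), -486) = Mul(54, -486) = -26244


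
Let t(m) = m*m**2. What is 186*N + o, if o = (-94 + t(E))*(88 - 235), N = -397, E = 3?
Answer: -63993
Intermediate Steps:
t(m) = m**3
o = 9849 (o = (-94 + 3**3)*(88 - 235) = (-94 + 27)*(-147) = -67*(-147) = 9849)
186*N + o = 186*(-397) + 9849 = -73842 + 9849 = -63993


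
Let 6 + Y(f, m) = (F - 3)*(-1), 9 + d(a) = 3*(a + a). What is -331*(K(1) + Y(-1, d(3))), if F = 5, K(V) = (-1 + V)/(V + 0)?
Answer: 2648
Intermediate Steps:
K(V) = (-1 + V)/V
d(a) = -9 + 6*a (d(a) = -9 + 3*(a + a) = -9 + 3*(2*a) = -9 + 6*a)
Y(f, m) = -8 (Y(f, m) = -6 + (5 - 3)*(-1) = -6 + 2*(-1) = -6 - 2 = -8)
-331*(K(1) + Y(-1, d(3))) = -331*((-1 + 1)/1 - 8) = -331*(1*0 - 8) = -331*(0 - 8) = -331*(-8) = 2648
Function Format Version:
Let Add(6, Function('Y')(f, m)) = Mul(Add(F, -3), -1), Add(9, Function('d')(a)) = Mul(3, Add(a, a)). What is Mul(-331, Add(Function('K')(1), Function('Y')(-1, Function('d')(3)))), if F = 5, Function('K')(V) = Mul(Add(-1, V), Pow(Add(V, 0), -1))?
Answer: 2648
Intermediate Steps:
Function('K')(V) = Mul(Pow(V, -1), Add(-1, V)) (Function('K')(V) = Mul(Add(-1, V), Pow(V, -1)) = Mul(Pow(V, -1), Add(-1, V)))
Function('d')(a) = Add(-9, Mul(6, a)) (Function('d')(a) = Add(-9, Mul(3, Add(a, a))) = Add(-9, Mul(3, Mul(2, a))) = Add(-9, Mul(6, a)))
Function('Y')(f, m) = -8 (Function('Y')(f, m) = Add(-6, Mul(Add(5, -3), -1)) = Add(-6, Mul(2, -1)) = Add(-6, -2) = -8)
Mul(-331, Add(Function('K')(1), Function('Y')(-1, Function('d')(3)))) = Mul(-331, Add(Mul(Pow(1, -1), Add(-1, 1)), -8)) = Mul(-331, Add(Mul(1, 0), -8)) = Mul(-331, Add(0, -8)) = Mul(-331, -8) = 2648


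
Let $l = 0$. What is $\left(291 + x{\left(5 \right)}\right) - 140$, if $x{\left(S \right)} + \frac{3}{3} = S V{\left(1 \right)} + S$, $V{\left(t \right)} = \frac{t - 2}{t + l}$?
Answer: $150$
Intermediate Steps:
$V{\left(t \right)} = \frac{-2 + t}{t}$ ($V{\left(t \right)} = \frac{t - 2}{t + 0} = \frac{-2 + t}{t}$)
$x{\left(S \right)} = -1$ ($x{\left(S \right)} = -1 + \left(S \frac{-2 + 1}{1} + S\right) = -1 + \left(S 1 \left(-1\right) + S\right) = -1 + \left(S \left(-1\right) + S\right) = -1 + \left(- S + S\right) = -1 + 0 = -1$)
$\left(291 + x{\left(5 \right)}\right) - 140 = \left(291 - 1\right) - 140 = 290 - 140 = 150$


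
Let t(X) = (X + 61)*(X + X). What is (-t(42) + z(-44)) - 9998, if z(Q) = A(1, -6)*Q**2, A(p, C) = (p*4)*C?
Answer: -65114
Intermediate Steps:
A(p, C) = 4*C*p (A(p, C) = (4*p)*C = 4*C*p)
t(X) = 2*X*(61 + X) (t(X) = (61 + X)*(2*X) = 2*X*(61 + X))
z(Q) = -24*Q**2 (z(Q) = (4*(-6)*1)*Q**2 = -24*Q**2)
(-t(42) + z(-44)) - 9998 = (-2*42*(61 + 42) - 24*(-44)**2) - 9998 = (-2*42*103 - 24*1936) - 9998 = (-1*8652 - 46464) - 9998 = (-8652 - 46464) - 9998 = -55116 - 9998 = -65114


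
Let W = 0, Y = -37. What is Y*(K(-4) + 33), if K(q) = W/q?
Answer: -1221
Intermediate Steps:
K(q) = 0 (K(q) = 0/q = 0)
Y*(K(-4) + 33) = -37*(0 + 33) = -37*33 = -1221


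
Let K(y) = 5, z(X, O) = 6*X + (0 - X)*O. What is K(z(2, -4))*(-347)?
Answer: -1735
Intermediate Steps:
z(X, O) = 6*X - O*X (z(X, O) = 6*X + (-X)*O = 6*X - O*X)
K(z(2, -4))*(-347) = 5*(-347) = -1735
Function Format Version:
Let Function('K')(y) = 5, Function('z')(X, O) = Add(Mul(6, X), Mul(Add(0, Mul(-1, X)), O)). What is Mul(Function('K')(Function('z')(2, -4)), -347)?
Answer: -1735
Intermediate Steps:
Function('z')(X, O) = Add(Mul(6, X), Mul(-1, O, X)) (Function('z')(X, O) = Add(Mul(6, X), Mul(Mul(-1, X), O)) = Add(Mul(6, X), Mul(-1, O, X)))
Mul(Function('K')(Function('z')(2, -4)), -347) = Mul(5, -347) = -1735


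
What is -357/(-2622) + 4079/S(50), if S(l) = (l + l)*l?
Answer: 2080023/2185000 ≈ 0.95196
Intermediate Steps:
S(l) = 2*l² (S(l) = (2*l)*l = 2*l²)
-357/(-2622) + 4079/S(50) = -357/(-2622) + 4079/((2*50²)) = -357*(-1/2622) + 4079/((2*2500)) = 119/874 + 4079/5000 = 2080023/2185000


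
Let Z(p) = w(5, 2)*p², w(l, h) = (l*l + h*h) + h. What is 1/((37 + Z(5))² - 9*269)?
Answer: 1/656923 ≈ 1.5222e-6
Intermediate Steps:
w(l, h) = h + h² + l² (w(l, h) = (l² + h²) + h = (h² + l²) + h = h + h² + l²)
Z(p) = 31*p² (Z(p) = (2 + 2² + 5²)*p² = (2 + 4 + 25)*p² = 31*p²)
1/((37 + Z(5))² - 9*269) = 1/((37 + 31*5²)² - 9*269) = 1/((37 + 31*25)² - 2421) = 1/((37 + 775)² - 2421) = 1/(812² - 2421) = 1/(659344 - 2421) = 1/656923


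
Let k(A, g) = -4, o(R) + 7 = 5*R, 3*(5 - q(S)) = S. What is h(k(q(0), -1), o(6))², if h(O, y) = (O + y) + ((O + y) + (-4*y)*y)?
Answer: 4318084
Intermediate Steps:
q(S) = 5 - S/3
o(R) = -7 + 5*R
h(O, y) = -4*y² + 2*O + 2*y (h(O, y) = (O + y) + ((O + y) - 4*y²) = (O + y) + (O + y - 4*y²) = -4*y² + 2*O + 2*y)
h(k(q(0), -1), o(6))² = (-4*(-7 + 5*6)² + 2*(-4) + 2*(-7 + 5*6))² = (-4*(-7 + 30)² - 8 + 2*(-7 + 30))² = (-4*23² - 8 + 2*23)² = (-4*529 - 8 + 46)² = (-2116 - 8 + 46)² = (-2078)² = 4318084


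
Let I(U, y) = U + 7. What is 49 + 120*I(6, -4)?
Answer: 1609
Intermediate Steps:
I(U, y) = 7 + U
49 + 120*I(6, -4) = 49 + 120*(7 + 6) = 49 + 120*13 = 49 + 1560 = 1609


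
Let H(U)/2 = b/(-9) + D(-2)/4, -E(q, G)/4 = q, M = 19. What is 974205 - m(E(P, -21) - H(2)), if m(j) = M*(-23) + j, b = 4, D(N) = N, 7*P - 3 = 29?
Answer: 61403479/63 ≈ 9.7466e+5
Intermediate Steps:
P = 32/7 (P = 3/7 + (1/7)*29 = 3/7 + 29/7 = 32/7 ≈ 4.5714)
E(q, G) = -4*q
H(U) = -17/9 (H(U) = 2*(4/(-9) - 2/4) = 2*(4*(-1/9) - 2*1/4) = 2*(-4/9 - 1/2) = 2*(-17/18) = -17/9)
m(j) = -437 + j (m(j) = 19*(-23) + j = -437 + j)
974205 - m(E(P, -21) - H(2)) = 974205 - (-437 + (-4*32/7 - 1*(-17/9))) = 974205 - (-437 + (-128/7 + 17/9)) = 974205 - (-437 - 1033/63) = 974205 - 1*(-28564/63) = 974205 + 28564/63 = 61403479/63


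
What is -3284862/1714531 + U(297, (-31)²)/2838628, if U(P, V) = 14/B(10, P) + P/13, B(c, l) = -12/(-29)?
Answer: -7992346346227/4171642031544 ≈ -1.9159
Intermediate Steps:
B(c, l) = 12/29 (B(c, l) = -12*(-1/29) = 12/29)
U(P, V) = 203/6 + P/13 (U(P, V) = 14/(12/29) + P/13 = 14*(29/12) + P*(1/13) = 203/6 + P/13)
-3284862/1714531 + U(297, (-31)²)/2838628 = -3284862/1714531 + (203/6 + (1/13)*297)/2838628 = -3284862*1/1714531 + (203/6 + 297/13)*(1/2838628) = -469266/244933 + (4421/78)*(1/2838628) = -469266/244933 + 4421/221412984 = -7992346346227/4171642031544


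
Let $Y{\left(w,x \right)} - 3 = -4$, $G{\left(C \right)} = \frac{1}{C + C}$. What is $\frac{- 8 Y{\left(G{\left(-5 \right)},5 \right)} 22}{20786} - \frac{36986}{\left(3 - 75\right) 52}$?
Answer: $\frac{192362485}{19455696} \approx 9.8872$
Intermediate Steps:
$G{\left(C \right)} = \frac{1}{2 C}$
$Y{\left(w,x \right)} = -1$ ($Y{\left(w,x \right)} = 3 - 4 = -1$)
$\frac{- 8 Y{\left(G{\left(-5 \right)},5 \right)} 22}{20786} - \frac{36986}{\left(3 - 75\right) 52} = \frac{\left(-8\right) \left(-1\right) 22}{20786} - \frac{36986}{\left(3 - 75\right) 52} = 8 \cdot 22 \cdot \frac{1}{20786} - \frac{36986}{\left(-72\right) 52} = 176 \cdot \frac{1}{20786} - \frac{36986}{-3744} = \frac{88}{10393} - - \frac{18493}{1872} = \frac{88}{10393} + \frac{18493}{1872} = \frac{192362485}{19455696}$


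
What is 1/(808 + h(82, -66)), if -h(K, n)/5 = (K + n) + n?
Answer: 1/1058 ≈ 0.00094518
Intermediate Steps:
h(K, n) = -10*n - 5*K (h(K, n) = -5*((K + n) + n) = -5*(K + 2*n) = -10*n - 5*K)
1/(808 + h(82, -66)) = 1/(808 + (-10*(-66) - 5*82)) = 1/(808 + (660 - 410)) = 1/(808 + 250) = 1/1058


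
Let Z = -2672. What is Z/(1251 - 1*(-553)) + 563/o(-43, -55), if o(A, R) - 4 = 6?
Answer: 247233/4510 ≈ 54.819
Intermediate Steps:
o(A, R) = 10 (o(A, R) = 4 + 6 = 10)
Z/(1251 - 1*(-553)) + 563/o(-43, -55) = -2672/(1251 - 1*(-553)) + 563/10 = -2672/(1251 + 553) + 563*(⅒) = -2672/1804 + 563/10 = -2672*1/1804 + 563/10 = -668/451 + 563/10 = 247233/4510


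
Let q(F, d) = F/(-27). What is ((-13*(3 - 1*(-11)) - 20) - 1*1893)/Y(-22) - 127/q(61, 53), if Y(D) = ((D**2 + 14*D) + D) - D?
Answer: 475709/10736 ≈ 44.310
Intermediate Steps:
Y(D) = D**2 + 14*D (Y(D) = (D**2 + 15*D) - D = D**2 + 14*D)
q(F, d) = -F/27 (q(F, d) = F*(-1/27) = -F/27)
((-13*(3 - 1*(-11)) - 20) - 1*1893)/Y(-22) - 127/q(61, 53) = ((-13*(3 - 1*(-11)) - 20) - 1*1893)/((-22*(14 - 22))) - 127/((-1/27*61)) = ((-13*(3 + 11) - 20) - 1893)/((-22*(-8))) - 127/(-61/27) = ((-13*14 - 20) - 1893)/176 - 127*(-27/61) = ((-182 - 20) - 1893)*(1/176) + 3429/61 = (-202 - 1893)*(1/176) + 3429/61 = -2095*1/176 + 3429/61 = -2095/176 + 3429/61 = 475709/10736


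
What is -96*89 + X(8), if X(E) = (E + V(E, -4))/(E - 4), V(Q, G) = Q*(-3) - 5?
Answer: -34197/4 ≈ -8549.3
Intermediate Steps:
V(Q, G) = -5 - 3*Q (V(Q, G) = -3*Q - 5 = -5 - 3*Q)
X(E) = (-5 - 2*E)/(-4 + E) (X(E) = (E + (-5 - 3*E))/(E - 4) = (-5 - 2*E)/(-4 + E))
-96*89 + X(8) = -96*89 + (-5 - 2*8)/(-4 + 8) = -8544 + (-5 - 16)/4 = -8544 + (1/4)*(-21) = -8544 - 21/4 = -34197/4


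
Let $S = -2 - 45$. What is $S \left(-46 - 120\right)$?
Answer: $7802$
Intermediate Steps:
$S = -47$ ($S = -2 - 45 = -47$)
$S \left(-46 - 120\right) = - 47 \left(-46 - 120\right) = \left(-47\right) \left(-166\right) = 7802$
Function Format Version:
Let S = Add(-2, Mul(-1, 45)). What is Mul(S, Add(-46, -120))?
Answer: 7802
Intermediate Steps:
S = -47 (S = Add(-2, -45) = -47)
Mul(S, Add(-46, -120)) = Mul(-47, Add(-46, -120)) = Mul(-47, -166) = 7802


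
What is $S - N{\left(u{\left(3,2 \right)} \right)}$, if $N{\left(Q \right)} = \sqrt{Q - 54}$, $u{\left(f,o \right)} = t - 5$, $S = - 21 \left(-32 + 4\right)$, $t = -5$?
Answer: $588 - 8 i \approx 588.0 - 8.0 i$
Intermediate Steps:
$S = 588$ ($S = \left(-21\right) \left(-28\right) = 588$)
$u{\left(f,o \right)} = -10$ ($u{\left(f,o \right)} = -5 - 5 = -10$)
$N{\left(Q \right)} = \sqrt{-54 + Q}$
$S - N{\left(u{\left(3,2 \right)} \right)} = 588 - \sqrt{-54 - 10} = 588 - \sqrt{-64} = 588 - 8 i$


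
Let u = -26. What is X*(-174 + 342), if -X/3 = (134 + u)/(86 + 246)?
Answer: -13608/83 ≈ -163.95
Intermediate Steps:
X = -81/83 (X = -3*(134 - 26)/(86 + 246) = -324/332 = -3*27/83 = -81/83 ≈ -0.97590)
X*(-174 + 342) = -81*(-174 + 342)/83 = -81/83*168 = -13608/83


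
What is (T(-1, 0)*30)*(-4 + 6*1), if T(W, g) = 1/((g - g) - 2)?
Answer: -30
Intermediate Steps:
T(W, g) = -1/2 (T(W, g) = 1/(0 - 2) = 1/(-2) = -1/2)
(T(-1, 0)*30)*(-4 + 6*1) = (-1/2*30)*(-4 + 6*1) = -15*(-4 + 6) = -15*2 = -30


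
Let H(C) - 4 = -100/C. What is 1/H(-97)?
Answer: 97/488 ≈ 0.19877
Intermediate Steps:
H(C) = 4 - 100/C
1/H(-97) = 1/(4 - 100/(-97)) = 1/(4 - 100*(-1/97)) = 1/(4 + 100/97) = 1/(488/97) = 97/488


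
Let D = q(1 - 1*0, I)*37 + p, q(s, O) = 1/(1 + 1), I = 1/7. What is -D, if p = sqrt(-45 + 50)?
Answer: -37/2 - sqrt(5) ≈ -20.736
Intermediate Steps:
I = 1/7 (I = 1*(1/7) = 1/7 ≈ 0.14286)
q(s, O) = 1/2
p = sqrt(5) ≈ 2.2361
D = 37/2 + sqrt(5) (D = (1/2)*37 + sqrt(5) = 37/2 + sqrt(5) ≈ 20.736)
-D = -(37/2 + sqrt(5)) = -37/2 - sqrt(5)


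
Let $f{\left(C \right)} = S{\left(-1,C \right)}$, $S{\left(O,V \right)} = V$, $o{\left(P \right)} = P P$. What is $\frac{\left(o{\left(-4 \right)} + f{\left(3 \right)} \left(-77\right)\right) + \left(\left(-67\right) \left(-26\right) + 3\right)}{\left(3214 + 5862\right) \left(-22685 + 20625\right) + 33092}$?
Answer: $- \frac{255}{3110578} \approx -8.1978 \cdot 10^{-5}$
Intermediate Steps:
$o{\left(P \right)} = P^{2}$
$f{\left(C \right)} = C$
$\frac{\left(o{\left(-4 \right)} + f{\left(3 \right)} \left(-77\right)\right) + \left(\left(-67\right) \left(-26\right) + 3\right)}{\left(3214 + 5862\right) \left(-22685 + 20625\right) + 33092} = \frac{\left(\left(-4\right)^{2} + 3 \left(-77\right)\right) + \left(\left(-67\right) \left(-26\right) + 3\right)}{\left(3214 + 5862\right) \left(-22685 + 20625\right) + 33092} = \frac{\left(16 - 231\right) + \left(1742 + 3\right)}{9076 \left(-2060\right) + 33092} = \frac{-215 + 1745}{-18696560 + 33092} = \frac{1530}{-18663468} = 1530 \left(- \frac{1}{18663468}\right) = - \frac{255}{3110578}$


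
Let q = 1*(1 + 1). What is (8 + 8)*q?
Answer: 32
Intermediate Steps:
q = 2 (q = 1*2 = 2)
(8 + 8)*q = (8 + 8)*2 = 16*2 = 32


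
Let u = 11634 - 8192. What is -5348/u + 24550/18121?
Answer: -6205004/31186241 ≈ -0.19897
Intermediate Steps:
u = 3442
-5348/u + 24550/18121 = -5348/3442 + 24550/18121 = -5348*1/3442 + 24550*(1/18121) = -2674/1721 + 24550/18121 = -6205004/31186241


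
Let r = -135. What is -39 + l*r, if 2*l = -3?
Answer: 327/2 ≈ 163.50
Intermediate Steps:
l = -3/2 (l = (½)*(-3) = -3/2 ≈ -1.5000)
-39 + l*r = -39 - 3/2*(-135) = -39 + 405/2 = 327/2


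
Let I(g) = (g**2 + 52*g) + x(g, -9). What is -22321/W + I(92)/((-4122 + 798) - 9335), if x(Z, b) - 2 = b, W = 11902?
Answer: -440155921/150667418 ≈ -2.9214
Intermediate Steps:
x(Z, b) = 2 + b
I(g) = -7 + g**2 + 52*g (I(g) = (g**2 + 52*g) + (2 - 9) = (g**2 + 52*g) - 7 = -7 + g**2 + 52*g)
-22321/W + I(92)/((-4122 + 798) - 9335) = -22321/11902 + (-7 + 92**2 + 52*92)/((-4122 + 798) - 9335) = -22321*1/11902 + (-7 + 8464 + 4784)/(-3324 - 9335) = -22321/11902 + 13241/(-12659) = -22321/11902 + 13241*(-1/12659) = -22321/11902 - 13241/12659 = -440155921/150667418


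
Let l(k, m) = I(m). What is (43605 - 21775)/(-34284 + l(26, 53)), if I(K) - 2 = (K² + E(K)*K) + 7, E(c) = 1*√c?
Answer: -686902780/989960279 - 1156990*√53/989960279 ≈ -0.70238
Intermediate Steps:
E(c) = √c
I(K) = 9 + K² + K^(3/2) (I(K) = 2 + ((K² + √K*K) + 7) = 2 + ((K² + K^(3/2)) + 7) = 2 + (7 + K² + K^(3/2)) = 9 + K² + K^(3/2))
l(k, m) = 9 + m² + m^(3/2)
(43605 - 21775)/(-34284 + l(26, 53)) = (43605 - 21775)/(-34284 + (9 + 53² + 53^(3/2))) = 21830/(-34284 + (9 + 2809 + 53*√53)) = 21830/(-34284 + (2818 + 53*√53)) = 21830/(-31466 + 53*√53)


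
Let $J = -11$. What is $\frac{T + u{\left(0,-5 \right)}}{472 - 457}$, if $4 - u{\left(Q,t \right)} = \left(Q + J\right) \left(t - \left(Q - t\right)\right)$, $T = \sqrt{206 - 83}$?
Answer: $- \frac{106}{15} + \frac{\sqrt{123}}{15} \approx -6.3273$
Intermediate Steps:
$T = \sqrt{123} \approx 11.091$
$u{\left(Q,t \right)} = 4 - \left(-11 + Q\right) \left(- Q + 2 t\right)$ ($u{\left(Q,t \right)} = 4 - \left(Q - 11\right) \left(t - \left(Q - t\right)\right) = 4 - \left(-11 + Q\right) \left(- Q + 2 t\right)$)
$\frac{T + u{\left(0,-5 \right)}}{472 - 457} = \frac{\sqrt{123} + \left(4 + 0^{2} - 0 + 22 \left(-5\right) - 0 \left(-5\right)\right)}{472 - 457} = \frac{\sqrt{123} + \left(4 + 0 + 0 - 110 + 0\right)}{15} = \left(\sqrt{123} - 106\right) \frac{1}{15} = \left(-106 + \sqrt{123}\right) \frac{1}{15} = - \frac{106}{15} + \frac{\sqrt{123}}{15}$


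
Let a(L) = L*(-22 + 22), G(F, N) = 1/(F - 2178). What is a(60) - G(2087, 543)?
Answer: 1/91 ≈ 0.010989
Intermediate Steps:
G(F, N) = 1/(-2178 + F)
a(L) = 0 (a(L) = L*0 = 0)
a(60) - G(2087, 543) = 0 - 1/(-2178 + 2087) = 0 - 1/(-91) = 0 - 1*(-1/91) = 0 + 1/91 = 1/91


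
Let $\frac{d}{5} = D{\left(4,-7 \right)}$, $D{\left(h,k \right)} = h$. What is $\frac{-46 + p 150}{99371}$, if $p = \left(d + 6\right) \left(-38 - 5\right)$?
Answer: $- \frac{167746}{99371} \approx -1.6881$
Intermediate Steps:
$d = 20$ ($d = 5 \cdot 4 = 20$)
$p = -1118$ ($p = \left(20 + 6\right) \left(-38 - 5\right) = 26 \left(-43\right) = -1118$)
$\frac{-46 + p 150}{99371} = \frac{-46 - 167700}{99371} = \left(-46 - 167700\right) \frac{1}{99371} = \left(-167746\right) \frac{1}{99371} = - \frac{167746}{99371}$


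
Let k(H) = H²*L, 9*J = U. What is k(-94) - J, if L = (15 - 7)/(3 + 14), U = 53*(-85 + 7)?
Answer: 235490/51 ≈ 4617.5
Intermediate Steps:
U = -4134 (U = 53*(-78) = -4134)
J = -1378/3 (J = (⅑)*(-4134) = -1378/3 ≈ -459.33)
L = 8/17 ≈ 0.47059
k(H) = 8*H²/17 (k(H) = H²*(8/17) = 8*H²/17)
k(-94) - J = (8/17)*(-94)² - 1*(-1378/3) = (8/17)*8836 + 1378/3 = 70688/17 + 1378/3 = 235490/51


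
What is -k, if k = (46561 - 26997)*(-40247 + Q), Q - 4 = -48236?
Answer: 1731003156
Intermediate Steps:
Q = -48232 (Q = 4 - 48236 = -48232)
k = -1731003156 (k = (46561 - 26997)*(-40247 - 48232) = 19564*(-88479) = -1731003156)
-k = -1*(-1731003156) = 1731003156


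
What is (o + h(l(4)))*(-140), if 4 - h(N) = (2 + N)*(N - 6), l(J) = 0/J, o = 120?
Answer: -19040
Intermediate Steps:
l(J) = 0
h(N) = 4 - (-6 + N)*(2 + N) (h(N) = 4 - (2 + N)*(N - 6) = 4 - (2 + N)*(-6 + N) = 4 - (-6 + N)*(2 + N))
(o + h(l(4)))*(-140) = (120 + (16 - 1*0**2 + 4*0))*(-140) = (120 + (16 - 1*0 + 0))*(-140) = (120 + (16 + 0 + 0))*(-140) = (120 + 16)*(-140) = 136*(-140) = -19040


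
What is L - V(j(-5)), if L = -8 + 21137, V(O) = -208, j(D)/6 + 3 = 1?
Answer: 21337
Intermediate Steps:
j(D) = -12 (j(D) = -18 + 6*1 = -18 + 6 = -12)
L = 21129
L - V(j(-5)) = 21129 - 1*(-208) = 21129 + 208 = 21337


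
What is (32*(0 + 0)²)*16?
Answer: 0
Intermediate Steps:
(32*(0 + 0)²)*16 = (32*0²)*16 = (32*0)*16 = 0*16 = 0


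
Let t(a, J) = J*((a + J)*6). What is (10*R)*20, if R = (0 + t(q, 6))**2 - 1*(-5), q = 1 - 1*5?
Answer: 1037800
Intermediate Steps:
q = -4 (q = 1 - 5 = -4)
t(a, J) = J*(6*J + 6*a) (t(a, J) = J*((J + a)*6) = J*(6*J + 6*a))
R = 5189 (R = (0 + 6*6*(6 - 4))**2 - 1*(-5) = (0 + 6*6*2)**2 + 5 = (0 + 72)**2 + 5 = 72**2 + 5 = 5184 + 5 = 5189)
(10*R)*20 = (10*5189)*20 = 51890*20 = 1037800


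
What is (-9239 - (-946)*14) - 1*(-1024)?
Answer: 5029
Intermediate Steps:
(-9239 - (-946)*14) - 1*(-1024) = (-9239 - 1*(-13244)) + 1024 = (-9239 + 13244) + 1024 = 4005 + 1024 = 5029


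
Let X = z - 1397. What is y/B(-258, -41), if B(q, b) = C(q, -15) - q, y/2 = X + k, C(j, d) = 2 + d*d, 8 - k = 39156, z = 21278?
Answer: -38534/485 ≈ -79.452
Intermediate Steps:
X = 19881 (X = 21278 - 1397 = 19881)
k = -39148 (k = 8 - 1*39156 = 8 - 39156 = -39148)
C(j, d) = 2 + d**2
y = -38534 (y = 2*(19881 - 39148) = 2*(-19267) = -38534)
B(q, b) = 227 - q (B(q, b) = (2 + (-15)**2) - q = (2 + 225) - q = 227 - q)
y/B(-258, -41) = -38534/(227 - 1*(-258)) = -38534/(227 + 258) = -38534/485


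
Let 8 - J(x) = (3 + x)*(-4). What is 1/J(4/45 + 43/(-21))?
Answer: 315/3832 ≈ 0.082203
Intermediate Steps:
J(x) = 20 + 4*x (J(x) = 8 - (3 + x)*(-4) = 8 - (-12 - 4*x) = 8 + (12 + 4*x) = 20 + 4*x)
1/J(4/45 + 43/(-21)) = 1/(20 + 4*(4/45 + 43/(-21))) = 1/(20 + 4*(4*(1/45) + 43*(-1/21))) = 1/(20 + 4*(4/45 - 43/21)) = 1/(20 + 4*(-617/315)) = 1/(20 - 2468/315) = 1/(3832/315) = 315/3832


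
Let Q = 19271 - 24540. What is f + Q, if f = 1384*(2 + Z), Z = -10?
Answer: -16341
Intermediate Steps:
Q = -5269
f = -11072 (f = 1384*(2 - 10) = 1384*(-8) = -11072)
f + Q = -11072 - 5269 = -16341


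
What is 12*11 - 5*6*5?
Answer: -18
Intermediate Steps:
12*11 - 5*6*5 = 132 - 30*5 = 132 - 150 = -18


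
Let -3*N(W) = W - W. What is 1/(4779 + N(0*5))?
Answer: 1/4779 ≈ 0.00020925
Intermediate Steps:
N(W) = 0 (N(W) = -(W - W)/3 = -1/3*0 = 0)
1/(4779 + N(0*5)) = 1/(4779 + 0) = 1/4779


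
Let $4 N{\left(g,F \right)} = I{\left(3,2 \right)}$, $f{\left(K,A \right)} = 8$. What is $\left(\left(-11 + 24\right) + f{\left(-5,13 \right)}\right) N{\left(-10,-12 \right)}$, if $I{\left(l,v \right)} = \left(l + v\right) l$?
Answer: $\frac{315}{4} \approx 78.75$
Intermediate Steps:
$I{\left(l,v \right)} = l \left(l + v\right)$
$N{\left(g,F \right)} = \frac{15}{4}$ ($N{\left(g,F \right)} = \frac{3 \left(3 + 2\right)}{4} = \frac{3 \cdot 5}{4} = \frac{1}{4} \cdot 15 = \frac{15}{4}$)
$\left(\left(-11 + 24\right) + f{\left(-5,13 \right)}\right) N{\left(-10,-12 \right)} = \left(\left(-11 + 24\right) + 8\right) \frac{15}{4} = \left(13 + 8\right) \frac{15}{4} = 21 \cdot \frac{15}{4} = \frac{315}{4}$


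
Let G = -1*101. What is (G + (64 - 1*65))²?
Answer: 10404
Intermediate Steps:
G = -101
(G + (64 - 1*65))² = (-101 + (64 - 1*65))² = (-101 + (64 - 65))² = (-101 - 1)² = (-102)² = 10404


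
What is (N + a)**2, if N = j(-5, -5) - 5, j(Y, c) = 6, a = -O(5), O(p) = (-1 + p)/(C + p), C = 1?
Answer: 1/9 ≈ 0.11111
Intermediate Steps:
O(p) = (-1 + p)/(1 + p)
a = -2/3 (a = -(-1 + 5)/(1 + 5) = -4/6 = -1*2/3 = -2/3 ≈ -0.66667)
N = 1 (N = 6 - 5 = 1)
(N + a)**2 = (1 - 2/3)**2 = (1/3)**2 = 1/9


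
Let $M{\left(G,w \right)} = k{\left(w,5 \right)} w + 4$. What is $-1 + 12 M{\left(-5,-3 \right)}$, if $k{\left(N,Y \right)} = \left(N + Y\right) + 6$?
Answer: $-241$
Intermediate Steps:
$k{\left(N,Y \right)} = 6 + N + Y$
$M{\left(G,w \right)} = 4 + w \left(11 + w\right)$ ($M{\left(G,w \right)} = \left(6 + w + 5\right) w + 4 = \left(11 + w\right) w + 4 = w \left(11 + w\right) + 4 = 4 + w \left(11 + w\right)$)
$-1 + 12 M{\left(-5,-3 \right)} = -1 + 12 \left(4 - 3 \left(11 - 3\right)\right) = -1 + 12 \left(4 - 24\right) = -1 + 12 \left(-20\right) = -1 - 240 = -241$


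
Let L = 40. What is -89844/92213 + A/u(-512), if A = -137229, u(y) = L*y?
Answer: 10814292657/1888522240 ≈ 5.7263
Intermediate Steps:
u(y) = 40*y
-89844/92213 + A/u(-512) = -89844/92213 - 137229/(40*(-512)) = -89844*1/92213 - 137229/(-20480) = -89844/92213 - 137229*(-1/20480) = -89844/92213 + 137229/20480 = 10814292657/1888522240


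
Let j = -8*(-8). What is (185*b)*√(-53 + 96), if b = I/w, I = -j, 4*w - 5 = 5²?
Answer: -4736*√43/3 ≈ -10352.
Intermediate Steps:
j = 64
w = 15/2 (w = 5/4 + (¼)*5² = 5/4 + (¼)*25 = 5/4 + 25/4 = 15/2 ≈ 7.5000)
I = -64 (I = -1*64 = -64)
b = -128/15 (b = -64/15/2 = -64*2/15 = -128/15 ≈ -8.5333)
(185*b)*√(-53 + 96) = (185*(-128/15))*√(-53 + 96) = -4736*√43/3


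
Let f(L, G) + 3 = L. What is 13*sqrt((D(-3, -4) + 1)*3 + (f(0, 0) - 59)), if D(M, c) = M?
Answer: 26*I*sqrt(17) ≈ 107.2*I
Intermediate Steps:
f(L, G) = -3 + L
13*sqrt((D(-3, -4) + 1)*3 + (f(0, 0) - 59)) = 13*sqrt((-3 + 1)*3 + ((-3 + 0) - 59)) = 13*sqrt(-2*3 + (-3 - 59)) = 13*sqrt(-6 - 62) = 13*sqrt(-68) = 13*(2*I*sqrt(17)) = 26*I*sqrt(17)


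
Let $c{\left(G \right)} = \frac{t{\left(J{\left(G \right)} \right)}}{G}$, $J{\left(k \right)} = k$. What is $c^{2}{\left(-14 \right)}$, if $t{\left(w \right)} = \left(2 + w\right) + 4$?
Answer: $\frac{16}{49} \approx 0.32653$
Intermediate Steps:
$t{\left(w \right)} = 6 + w$
$c{\left(G \right)} = \frac{6 + G}{G}$
$c^{2}{\left(-14 \right)} = \left(\frac{6 - 14}{-14}\right)^{2} = \left(\left(- \frac{1}{14}\right) \left(-8\right)\right)^{2} = \left(\frac{4}{7}\right)^{2} = \frac{16}{49}$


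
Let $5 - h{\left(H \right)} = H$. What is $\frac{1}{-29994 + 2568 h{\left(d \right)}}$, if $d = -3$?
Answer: $- \frac{1}{9450} \approx -0.00010582$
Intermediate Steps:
$h{\left(H \right)} = 5 - H$
$\frac{1}{-29994 + 2568 h{\left(d \right)}} = \frac{1}{-29994 + 2568 \left(5 - -3\right)} = \frac{1}{-29994 + 2568 \left(5 + 3\right)} = \frac{1}{-29994 + 2568 \cdot 8} = \frac{1}{-29994 + 20544} = \frac{1}{-9450} = - \frac{1}{9450}$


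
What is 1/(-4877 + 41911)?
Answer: 1/37034 ≈ 2.7002e-5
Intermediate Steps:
1/(-4877 + 41911) = 1/37034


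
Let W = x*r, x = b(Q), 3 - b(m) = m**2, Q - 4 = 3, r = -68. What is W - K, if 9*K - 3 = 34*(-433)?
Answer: 42871/9 ≈ 4763.4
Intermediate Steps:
Q = 7 (Q = 4 + 3 = 7)
b(m) = 3 - m**2
x = -46 (x = 3 - 1*7**2 = 3 - 1*49 = 3 - 49 = -46)
W = 3128 (W = -46*(-68) = 3128)
K = -14719/9 (K = 1/3 + (34*(-433))/9 = 1/3 + (1/9)*(-14722) = 1/3 - 14722/9 = -14719/9 ≈ -1635.4)
W - K = 3128 - 1*(-14719/9) = 3128 + 14719/9 = 42871/9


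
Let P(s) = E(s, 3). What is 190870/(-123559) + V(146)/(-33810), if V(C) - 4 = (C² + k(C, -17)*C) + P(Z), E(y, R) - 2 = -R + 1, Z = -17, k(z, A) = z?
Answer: -1953562704/696254965 ≈ -2.8058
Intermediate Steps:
E(y, R) = 3 - R (E(y, R) = 2 + (-R + 1) = 2 + (1 - R) = 3 - R)
P(s) = 0 (P(s) = 3 - 1*3 = 3 - 3 = 0)
V(C) = 4 + 2*C² (V(C) = 4 + ((C² + C*C) + 0) = 4 + ((C² + C²) + 0) = 4 + (2*C² + 0) = 4 + 2*C²)
190870/(-123559) + V(146)/(-33810) = 190870/(-123559) + (4 + 2*146²)/(-33810) = 190870*(-1/123559) + (4 + 2*21316)*(-1/33810) = -190870/123559 + (4 + 42632)*(-1/33810) = -190870/123559 + 42636*(-1/33810) = -190870/123559 - 7106/5635 = -1953562704/696254965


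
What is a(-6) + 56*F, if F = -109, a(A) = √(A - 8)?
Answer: -6104 + I*√14 ≈ -6104.0 + 3.7417*I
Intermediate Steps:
a(A) = √(-8 + A)
a(-6) + 56*F = √(-8 - 6) + 56*(-109) = √(-14) - 6104 = I*√14 - 6104 = -6104 + I*√14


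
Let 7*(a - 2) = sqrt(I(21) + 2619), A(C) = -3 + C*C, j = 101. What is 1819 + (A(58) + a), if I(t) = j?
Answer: 5182 + 4*sqrt(170)/7 ≈ 5189.5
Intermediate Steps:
A(C) = -3 + C**2
I(t) = 101
a = 2 + 4*sqrt(170)/7 (a = 2 + sqrt(101 + 2619)/7 = 2 + sqrt(2720)/7 = 2 + (4*sqrt(170))/7 = 2 + 4*sqrt(170)/7 ≈ 9.4505)
1819 + (A(58) + a) = 1819 + ((-3 + 58**2) + (2 + 4*sqrt(170)/7)) = 1819 + ((-3 + 3364) + (2 + 4*sqrt(170)/7)) = 1819 + (3361 + (2 + 4*sqrt(170)/7)) = 1819 + (3363 + 4*sqrt(170)/7) = 5182 + 4*sqrt(170)/7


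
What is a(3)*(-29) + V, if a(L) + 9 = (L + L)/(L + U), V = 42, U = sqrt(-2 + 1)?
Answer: 1254/5 + 87*I/5 ≈ 250.8 + 17.4*I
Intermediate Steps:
U = I (U = sqrt(-1) = I ≈ 1.0*I)
a(L) = -9 + 2*L/(I + L) (a(L) = -9 + (L + L)/(L + I) = -9 + (2*L)/(I + L) = -9 + 2*L/(I + L))
a(3)*(-29) + V = ((-9*I - 7*3)/(I + 3))*(-29) + 42 = ((-9*I - 21)/(3 + I))*(-29) + 42 = (((3 - I)/10)*(-21 - 9*I))*(-29) + 42 = ((-21 - 9*I)*(3 - I)/10)*(-29) + 42 = -29*(-21 - 9*I)*(3 - I)/10 + 42 = 42 - 29*(-21 - 9*I)*(3 - I)/10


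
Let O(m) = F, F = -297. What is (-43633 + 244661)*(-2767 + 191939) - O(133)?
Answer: 38028869113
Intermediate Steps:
O(m) = -297
(-43633 + 244661)*(-2767 + 191939) - O(133) = (-43633 + 244661)*(-2767 + 191939) - 1*(-297) = 201028*189172 + 297 = 38028868816 + 297 = 38028869113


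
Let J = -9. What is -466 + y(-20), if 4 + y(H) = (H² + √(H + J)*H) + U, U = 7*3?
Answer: -49 - 20*I*√29 ≈ -49.0 - 107.7*I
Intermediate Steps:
U = 21
y(H) = 17 + H² + H*√(-9 + H) (y(H) = -4 + ((H² + √(H - 9)*H) + 21) = -4 + ((H² + √(-9 + H)*H) + 21) = -4 + ((H² + H*√(-9 + H)) + 21) = -4 + (21 + H² + H*√(-9 + H)) = 17 + H² + H*√(-9 + H))
-466 + y(-20) = -466 + (17 + (-20)² - 20*√(-9 - 20)) = -466 + (17 + 400 - 20*I*√29) = -466 + (417 - 20*I*√29) = -49 - 20*I*√29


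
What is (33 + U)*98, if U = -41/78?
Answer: 124117/39 ≈ 3182.5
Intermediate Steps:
U = -41/78 (U = -41*1/78 = -41/78 ≈ -0.52564)
(33 + U)*98 = (33 - 41/78)*98 = (2533/78)*98 = 124117/39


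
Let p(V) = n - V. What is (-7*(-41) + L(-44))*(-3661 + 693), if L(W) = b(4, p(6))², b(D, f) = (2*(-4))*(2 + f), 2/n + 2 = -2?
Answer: -4698344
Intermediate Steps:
n = -½ (n = 2/(-2 - 2) = 2/(-4) = 2*(-¼) = -½ ≈ -0.50000)
p(V) = -½ - V
b(D, f) = -16 - 8*f (b(D, f) = -8*(2 + f) = -16 - 8*f)
L(W) = 1296 (L(W) = (-16 - 8*(-½ - 1*6))² = (-16 - 8*(-½ - 6))² = (-16 - 8*(-13/2))² = (-16 + 52)² = 36² = 1296)
(-7*(-41) + L(-44))*(-3661 + 693) = (-7*(-41) + 1296)*(-3661 + 693) = (287 + 1296)*(-2968) = 1583*(-2968) = -4698344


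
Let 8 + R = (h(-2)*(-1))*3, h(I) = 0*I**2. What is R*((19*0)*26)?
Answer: 0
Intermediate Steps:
h(I) = 0
R = -8 (R = -8 + (0*(-1))*3 = -8 + 0*3 = -8 + 0 = -8)
R*((19*0)*26) = -8*19*0*26 = -0*26 = -8*0 = 0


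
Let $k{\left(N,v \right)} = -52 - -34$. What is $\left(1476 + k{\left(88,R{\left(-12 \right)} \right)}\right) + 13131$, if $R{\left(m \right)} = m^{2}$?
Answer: $14589$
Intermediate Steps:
$k{\left(N,v \right)} = -18$ ($k{\left(N,v \right)} = -52 + 34 = -18$)
$\left(1476 + k{\left(88,R{\left(-12 \right)} \right)}\right) + 13131 = \left(1476 - 18\right) + 13131 = 1458 + 13131 = 14589$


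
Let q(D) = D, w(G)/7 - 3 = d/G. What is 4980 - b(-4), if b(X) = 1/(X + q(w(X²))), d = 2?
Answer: 712132/143 ≈ 4979.9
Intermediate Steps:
w(G) = 21 + 14/G (w(G) = 21 + 7*(2/G) = 21 + 14/G)
b(X) = 1/(21 + X + 14/X²) (b(X) = 1/(X + (21 + 14/(X²))) = 1/(X + (21 + 14/X²)) = 1/(21 + X + 14/X²))
4980 - b(-4) = 4980 - (-4)²/(14 + (-4)²*(21 - 4)) = 4980 - 16/(14 + 16*17) = 4980 - 16/(14 + 272) = 4980 - 16/286 = 4980 - 1*8/143 = 4980 - 8/143 = 712132/143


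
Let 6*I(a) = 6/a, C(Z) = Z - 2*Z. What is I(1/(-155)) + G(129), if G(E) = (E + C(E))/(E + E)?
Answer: -155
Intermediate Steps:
C(Z) = -Z
I(a) = 1/a (I(a) = (6/a)/6 = 1/a)
G(E) = 0 (G(E) = (E - E)/(E + E) = 0/((2*E)) = 0*(1/(2*E)) = 0)
I(1/(-155)) + G(129) = 1/(1/(-155)) + 0 = 1/(-1/155) + 0 = -155 + 0 = -155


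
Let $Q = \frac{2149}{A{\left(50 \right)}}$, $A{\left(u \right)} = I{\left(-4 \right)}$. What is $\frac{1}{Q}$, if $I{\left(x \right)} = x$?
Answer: $- \frac{4}{2149} \approx -0.0018613$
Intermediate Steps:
$A{\left(u \right)} = -4$
$Q = - \frac{2149}{4}$ ($Q = \frac{2149}{-4} = 2149 \left(- \frac{1}{4}\right) = - \frac{2149}{4} \approx -537.25$)
$\frac{1}{Q} = \frac{1}{- \frac{2149}{4}} = - \frac{4}{2149}$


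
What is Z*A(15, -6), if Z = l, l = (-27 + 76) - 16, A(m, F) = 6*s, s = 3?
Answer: 594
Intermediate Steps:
A(m, F) = 18 (A(m, F) = 6*3 = 18)
l = 33 (l = 49 - 16 = 33)
Z = 33
Z*A(15, -6) = 33*18 = 594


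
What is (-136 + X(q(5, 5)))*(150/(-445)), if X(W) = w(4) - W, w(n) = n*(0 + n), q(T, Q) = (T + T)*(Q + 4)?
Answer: 6300/89 ≈ 70.786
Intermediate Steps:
q(T, Q) = 2*T*(4 + Q) (q(T, Q) = (2*T)*(4 + Q) = 2*T*(4 + Q))
w(n) = n² (w(n) = n*n = n²)
X(W) = 16 - W (X(W) = 4² - W = 16 - W)
(-136 + X(q(5, 5)))*(150/(-445)) = (-136 + (16 - 2*5*(4 + 5)))*(150/(-445)) = (-136 + (16 - 2*5*9))*(150*(-1/445)) = (-136 + (16 - 1*90))*(-30/89) = (-136 + (16 - 90))*(-30/89) = (-136 - 74)*(-30/89) = -210*(-30/89) = 6300/89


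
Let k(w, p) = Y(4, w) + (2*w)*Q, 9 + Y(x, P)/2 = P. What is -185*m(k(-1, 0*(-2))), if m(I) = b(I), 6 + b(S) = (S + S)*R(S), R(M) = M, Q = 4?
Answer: -288970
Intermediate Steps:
Y(x, P) = -18 + 2*P
k(w, p) = -18 + 10*w (k(w, p) = (-18 + 2*w) + (2*w)*4 = (-18 + 2*w) + 8*w = -18 + 10*w)
b(S) = -6 + 2*S**2 (b(S) = -6 + (S + S)*S = -6 + (2*S)*S = -6 + 2*S**2)
m(I) = -6 + 2*I**2
-185*m(k(-1, 0*(-2))) = -185*(-6 + 2*(-18 + 10*(-1))**2) = -185*(-6 + 2*(-18 - 10)**2) = -185*(-6 + 2*(-28)**2) = -185*(-6 + 2*784) = -185*(-6 + 1568) = -185*1562 = -288970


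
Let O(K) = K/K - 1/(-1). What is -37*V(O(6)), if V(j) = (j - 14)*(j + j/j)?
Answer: 1332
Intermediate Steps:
O(K) = 2 (O(K) = 1 - 1*(-1) = 1 + 1 = 2)
V(j) = (1 + j)*(-14 + j) (V(j) = (-14 + j)*(j + 1) = (-14 + j)*(1 + j) = (1 + j)*(-14 + j))
-37*V(O(6)) = -37*(-14 + 2² - 13*2) = -37*(-14 + 4 - 26) = -37*(-36) = 1332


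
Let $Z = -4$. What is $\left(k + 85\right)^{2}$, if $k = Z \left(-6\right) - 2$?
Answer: $11449$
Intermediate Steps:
$k = 22$ ($k = \left(-4\right) \left(-6\right) - 2 = 24 - 2 = 22$)
$\left(k + 85\right)^{2} = \left(22 + 85\right)^{2} = 107^{2} = 11449$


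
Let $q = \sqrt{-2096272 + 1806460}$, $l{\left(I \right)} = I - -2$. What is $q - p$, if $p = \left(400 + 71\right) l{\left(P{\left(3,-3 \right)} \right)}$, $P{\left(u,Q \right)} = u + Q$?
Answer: $-942 + 2 i \sqrt{72453} \approx -942.0 + 538.34 i$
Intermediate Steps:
$P{\left(u,Q \right)} = Q + u$
$l{\left(I \right)} = 2 + I$ ($l{\left(I \right)} = I + 2 = 2 + I$)
$q = 2 i \sqrt{72453}$ ($q = \sqrt{-289812} = 2 i \sqrt{72453} \approx 538.34 i$)
$p = 942$ ($p = \left(400 + 71\right) \left(2 + \left(-3 + 3\right)\right) = 471 \left(2 + 0\right) = 471 \cdot 2 = 942$)
$q - p = 2 i \sqrt{72453} - 942 = -942 + 2 i \sqrt{72453}$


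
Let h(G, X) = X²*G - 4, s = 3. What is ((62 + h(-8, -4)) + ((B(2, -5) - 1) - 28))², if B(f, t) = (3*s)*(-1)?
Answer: 11664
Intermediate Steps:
B(f, t) = -9 (B(f, t) = (3*3)*(-1) = 9*(-1) = -9)
h(G, X) = -4 + G*X² (h(G, X) = G*X² - 4 = -4 + G*X²)
((62 + h(-8, -4)) + ((B(2, -5) - 1) - 28))² = ((62 + (-4 - 8*(-4)²)) + ((-9 - 1) - 28))² = ((62 + (-4 - 8*16)) + (-10 - 28))² = ((62 + (-4 - 128)) - 38)² = ((62 - 132) - 38)² = (-70 - 38)² = (-108)² = 11664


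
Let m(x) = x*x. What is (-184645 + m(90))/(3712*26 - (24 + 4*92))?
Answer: -35309/19224 ≈ -1.8367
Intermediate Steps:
m(x) = x**2
(-184645 + m(90))/(3712*26 - (24 + 4*92)) = (-184645 + 90**2)/(3712*26 - (24 + 4*92)) = (-184645 + 8100)/(96512 - (24 + 368)) = -176545/(96512 - 1*392) = -176545/(96512 - 392) = -176545/96120 = -176545*1/96120 = -35309/19224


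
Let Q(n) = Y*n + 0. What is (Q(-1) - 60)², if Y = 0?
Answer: 3600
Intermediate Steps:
Q(n) = 0 (Q(n) = 0*n + 0 = 0 + 0 = 0)
(Q(-1) - 60)² = (0 - 60)² = (-60)² = 3600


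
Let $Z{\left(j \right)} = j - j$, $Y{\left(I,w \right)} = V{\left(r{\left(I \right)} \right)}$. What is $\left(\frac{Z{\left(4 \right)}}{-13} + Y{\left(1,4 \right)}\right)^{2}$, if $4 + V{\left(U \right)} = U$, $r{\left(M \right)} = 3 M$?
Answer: $1$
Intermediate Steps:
$V{\left(U \right)} = -4 + U$
$Y{\left(I,w \right)} = -4 + 3 I$
$Z{\left(j \right)} = 0$
$\left(\frac{Z{\left(4 \right)}}{-13} + Y{\left(1,4 \right)}\right)^{2} = \left(\frac{0}{-13} + \left(-4 + 3 \cdot 1\right)\right)^{2} = \left(0 \left(- \frac{1}{13}\right) + \left(-4 + 3\right)\right)^{2} = \left(0 - 1\right)^{2} = \left(-1\right)^{2} = 1$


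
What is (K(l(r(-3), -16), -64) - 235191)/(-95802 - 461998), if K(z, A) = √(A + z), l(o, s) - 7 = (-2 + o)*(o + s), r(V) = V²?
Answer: 235191/557800 - I*√106/557800 ≈ 0.42164 - 1.8458e-5*I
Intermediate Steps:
l(o, s) = 7 + (-2 + o)*(o + s)
(K(l(r(-3), -16), -64) - 235191)/(-95802 - 461998) = (√(-64 + (7 + ((-3)²)² - 2*(-3)² - 2*(-16) + (-3)²*(-16))) - 235191)/(-95802 - 461998) = (√(-64 + (7 + 9² - 2*9 + 32 + 9*(-16))) - 235191)/(-557800) = (√(-64 + (7 + 81 - 18 + 32 - 144)) - 235191)*(-1/557800) = (√(-64 - 42) - 235191)*(-1/557800) = (√(-106) - 235191)*(-1/557800) = (I*√106 - 235191)*(-1/557800) = (-235191 + I*√106)*(-1/557800) = 235191/557800 - I*√106/557800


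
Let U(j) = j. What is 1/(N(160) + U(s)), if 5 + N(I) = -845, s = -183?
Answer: -1/1033 ≈ -0.00096805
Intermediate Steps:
N(I) = -850 (N(I) = -5 - 845 = -850)
1/(N(160) + U(s)) = 1/(-850 - 183) = 1/(-1033) = -1/1033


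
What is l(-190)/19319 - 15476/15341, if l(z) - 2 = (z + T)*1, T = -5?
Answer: -301941657/296372779 ≈ -1.0188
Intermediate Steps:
l(z) = -3 + z (l(z) = 2 + (z - 5)*1 = 2 + (-5 + z)*1 = 2 + (-5 + z) = -3 + z)
l(-190)/19319 - 15476/15341 = (-3 - 190)/19319 - 15476/15341 = -193*1/19319 - 15476*1/15341 = -193/19319 - 15476/15341 = -301941657/296372779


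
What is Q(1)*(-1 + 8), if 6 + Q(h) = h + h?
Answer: -28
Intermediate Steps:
Q(h) = -6 + 2*h (Q(h) = -6 + (h + h) = -6 + 2*h)
Q(1)*(-1 + 8) = (-6 + 2*1)*(-1 + 8) = (-6 + 2)*7 = -4*7 = -28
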